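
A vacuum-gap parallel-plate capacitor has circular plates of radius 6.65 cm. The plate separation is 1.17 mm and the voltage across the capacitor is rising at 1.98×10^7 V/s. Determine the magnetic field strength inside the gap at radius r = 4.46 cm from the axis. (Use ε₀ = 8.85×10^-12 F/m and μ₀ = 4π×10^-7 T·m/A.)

4.20×10^-9 T

dE/dt = (dV/dt)/d = 1.692×10^10 V/(m·s); I_d = ε₀(πR²)(dE/dt) = (8.85×10^-12)(0.01389)(1.692×10^10) = 2.080×10^-3 A.
∮B·dl = μ₀ I_d,enc with I_d,enc = I_d r²/R² = 9.356×10^-4 A; so B = μ₀ I_d,enc/(2πr) = 4.20×10^-9 T.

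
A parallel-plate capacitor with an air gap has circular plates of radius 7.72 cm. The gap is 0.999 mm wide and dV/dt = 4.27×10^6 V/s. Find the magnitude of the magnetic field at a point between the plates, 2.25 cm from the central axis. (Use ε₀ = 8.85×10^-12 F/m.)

5.35×10^-10 T

With E = V/d, dE/dt = 4.274×10^9 V/(m·s) and πR² = 0.01872 m², giving I_d = ε₀ πR² dE/dt = 7.081×10^-4 A.
For r < R the Ampère–Maxwell law gives B(2πr) = μ₀ I_d (r²/R²), so B = μ₀ I_d r/(2πR²) = (4π×10^-7)(7.081×10^-4)(0.0225)/(2π·0.0772²) = 5.35×10^-10 T.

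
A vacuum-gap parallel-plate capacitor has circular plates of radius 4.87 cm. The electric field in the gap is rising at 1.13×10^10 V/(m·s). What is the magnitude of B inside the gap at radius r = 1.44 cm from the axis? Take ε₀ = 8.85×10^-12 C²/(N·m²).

Through the whole plate area (πR² = 7.451×10^-3 m²), I_d = ε₀ πR² dE/dt = 7.451×10^-4 A.
An Ampèrian loop of radius r encloses a fraction (r/R)² of I_d. Then B·2πr = μ₀ I_d (r/R)², giving B = μ₀ I_d r/(2πR²) = 9.05×10^-10 T.

9.05×10^-10 T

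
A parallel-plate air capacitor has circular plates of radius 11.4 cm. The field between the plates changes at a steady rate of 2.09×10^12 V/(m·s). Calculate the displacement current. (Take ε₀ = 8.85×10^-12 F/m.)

0.755 A

The displacement current is ε₀ times dΦ_E/dt = ε₀ A dE/dt = (8.85×10^-12)(0.04083)(2.09×10^12) = 0.755 A.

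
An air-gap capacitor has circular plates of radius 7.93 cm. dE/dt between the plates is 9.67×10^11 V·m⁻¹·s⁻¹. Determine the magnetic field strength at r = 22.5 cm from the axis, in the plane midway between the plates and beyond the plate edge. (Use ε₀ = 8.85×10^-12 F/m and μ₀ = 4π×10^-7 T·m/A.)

1.50×10^-7 T

Total displacement current: I_d = ε₀(πR²)(dE/dt) = (8.85×10^-12)(0.01976)(9.67×10^11) = 0.1691 A.
Outside the plates the loop encloses all of I_d, so B·2πr = μ₀ I_d and B = 1.50×10^-7 T.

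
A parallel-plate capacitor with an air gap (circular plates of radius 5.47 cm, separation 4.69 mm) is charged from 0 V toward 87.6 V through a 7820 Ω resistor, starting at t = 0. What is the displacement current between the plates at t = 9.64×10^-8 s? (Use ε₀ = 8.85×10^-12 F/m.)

5.59×10^-3 A

With C = ε₀A/d = (8.85×10^-12)(9.400×10^-3)/(4.69×10^-3) = 1.774×10^-11 F, the time constant is τ = RC = 1.387×10^-7 s, so t/τ = 0.6950 and e^(−t/τ) = 0.4991.
I_d = I_cond = (V₀/R) e^(−t/τ) = (0.01120)(0.4991) = 5.59×10^-3 A.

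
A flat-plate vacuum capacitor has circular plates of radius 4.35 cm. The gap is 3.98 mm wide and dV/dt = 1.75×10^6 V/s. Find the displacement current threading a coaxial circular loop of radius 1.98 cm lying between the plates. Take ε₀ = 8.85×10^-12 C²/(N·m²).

dE/dt = (dV/dt)/d = 4.397×10^8 V/(m·s); I_d = ε₀(πR²)(dE/dt) = (8.85×10^-12)(5.945×10^-3)(4.397×10^8) = 2.313×10^-5 A.
The field is uniform, so I_d,enc = I_d (r/R)² = (2.313×10^-5)(1.98/4.35)² = 4.79×10^-6 A.

4.79×10^-6 A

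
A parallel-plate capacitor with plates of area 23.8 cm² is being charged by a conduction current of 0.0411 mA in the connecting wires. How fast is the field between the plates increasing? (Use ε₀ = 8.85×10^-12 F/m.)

The displacement current between the plates equals the conduction current, I_d = 0.0411 mA.
Then dE/dt = I_d/(ε₀A) = 1.95×10^9 V/(m·s).

1.95×10^9 V/(m·s)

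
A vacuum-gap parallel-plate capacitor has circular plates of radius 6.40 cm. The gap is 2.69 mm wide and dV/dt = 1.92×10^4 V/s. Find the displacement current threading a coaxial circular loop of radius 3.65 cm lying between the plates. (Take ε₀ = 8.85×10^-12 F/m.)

2.64×10^-7 A

With E = V/d, dE/dt = 7.138×10^6 V/(m·s) and πR² = 0.01287 m², giving I_d = ε₀ πR² dE/dt = 8.130×10^-7 A.
The field is uniform, so I_d,enc = I_d (r/R)² = (8.130×10^-7)(3.65/6.40)² = 2.64×10^-7 A.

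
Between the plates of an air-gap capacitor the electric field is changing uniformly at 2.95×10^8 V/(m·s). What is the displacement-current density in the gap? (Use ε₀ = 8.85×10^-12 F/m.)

J_d = ε₀ ∂E/∂t, so J_d = 2.61×10^-3 A/m².

2.61×10^-3 A/m²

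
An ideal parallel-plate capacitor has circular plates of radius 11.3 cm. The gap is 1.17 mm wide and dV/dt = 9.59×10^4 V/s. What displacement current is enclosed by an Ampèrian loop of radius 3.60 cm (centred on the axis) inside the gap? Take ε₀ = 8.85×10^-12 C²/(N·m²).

dE/dt = (dV/dt)/d = 8.197×10^7 V/(m·s); I_d = ε₀(πR²)(dE/dt) = (8.85×10^-12)(0.04011)(8.197×10^7) = 2.910×10^-5 A.
Since J_d is uniform, the enclosed fraction is (r/R)² = 0.1015, giving I_d,enc = 2.95×10^-6 A.

2.95×10^-6 A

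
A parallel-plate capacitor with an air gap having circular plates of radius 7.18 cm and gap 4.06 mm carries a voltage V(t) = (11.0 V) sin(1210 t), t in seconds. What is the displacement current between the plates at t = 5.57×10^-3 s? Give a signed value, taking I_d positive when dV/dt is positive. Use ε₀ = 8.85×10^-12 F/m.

dV/dt = (11.0)(1210)·cos(6.7397) = 1.195×10^4 V/s.
I_d = C dV/dt with C = ε₀A/d = (8.85×10^-12)(0.01620)/(4.06×10^-3) = 3.531×10^-11 F, so I_d = (3.531×10^-11)(1.195×10^4) = 4.22×10^-7 A.

4.22×10^-7 A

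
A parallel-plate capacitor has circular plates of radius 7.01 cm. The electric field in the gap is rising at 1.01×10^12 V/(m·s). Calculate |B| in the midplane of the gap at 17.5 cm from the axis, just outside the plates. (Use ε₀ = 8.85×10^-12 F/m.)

I_d = ε₀ dΦ_E/dt = ε₀ πR² (dE/dt) = (8.85×10^-12)(0.01544)(1.01×10^12) = 0.1380 A through the full plate area.
With r > R the enclosed displacement current is the full I_d; B = μ₀ I_d / (2πr) = 1.58×10^-7 T.

1.58×10^-7 T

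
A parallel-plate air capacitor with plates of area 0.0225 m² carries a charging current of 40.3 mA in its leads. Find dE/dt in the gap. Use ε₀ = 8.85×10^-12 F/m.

2.02×10^11 V/(m·s)

The displacement current between the plates equals the conduction current, I_d = 40.3 mA.
Inverting I_d = ε₀ A dE/dt gives dE/dt = 0.0403 / (8.85×10^-12 · 0.0225) = 2.02×10^11 V/(m·s).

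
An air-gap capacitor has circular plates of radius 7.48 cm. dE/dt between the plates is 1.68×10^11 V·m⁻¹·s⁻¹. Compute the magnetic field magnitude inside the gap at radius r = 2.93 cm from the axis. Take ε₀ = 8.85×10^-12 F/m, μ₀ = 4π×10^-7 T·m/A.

I_d = ε₀ dΦ_E/dt = ε₀ πR² (dE/dt) = (8.85×10^-12)(0.01758)(1.68×10^11) = 0.02614 A through the full plate area.
∮B·dl = μ₀ I_d,enc with I_d,enc = I_d r²/R² = 4.011×10^-3 A; so B = μ₀ I_d,enc/(2πr) = 2.74×10^-8 T.

2.74×10^-8 T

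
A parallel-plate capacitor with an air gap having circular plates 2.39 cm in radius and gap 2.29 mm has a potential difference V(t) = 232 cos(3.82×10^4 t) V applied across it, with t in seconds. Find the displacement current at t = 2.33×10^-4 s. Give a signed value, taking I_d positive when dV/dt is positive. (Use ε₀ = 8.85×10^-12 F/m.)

-3.08×10^-5 A

dE/dt = (V₀ω/d)·−sin(ωt) with ωt = 8.9006 rad: (232)(3.82×10^4)(-0.5005)/(2.29×10^-3) = -1.937×10^9 V/(m·s).
I_d = ε₀ A dE/dt = (8.85×10^-12)(1.795×10^-3)(-1.937×10^9) = -3.08×10^-5 A.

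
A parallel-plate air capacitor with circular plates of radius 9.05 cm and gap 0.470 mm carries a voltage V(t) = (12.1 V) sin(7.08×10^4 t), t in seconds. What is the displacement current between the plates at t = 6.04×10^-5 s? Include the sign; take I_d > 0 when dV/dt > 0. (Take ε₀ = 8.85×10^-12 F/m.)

dV/dt = (12.1)(7.08×10^4)·cos(4.27632) = -3.618×10^5 V/s.
I_d = C dV/dt with C = ε₀A/d = (8.85×10^-12)(0.02573)/(4.70×10^-4) = 4.845×10^-10 F, so I_d = (4.845×10^-10)(-3.618×10^5) = -1.75×10^-4 A.

-1.75×10^-4 A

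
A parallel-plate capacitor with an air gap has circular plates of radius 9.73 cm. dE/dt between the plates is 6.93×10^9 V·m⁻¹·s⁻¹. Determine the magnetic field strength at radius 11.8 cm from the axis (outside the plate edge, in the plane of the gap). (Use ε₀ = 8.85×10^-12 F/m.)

I_d = ε₀ dΦ_E/dt = ε₀ πR² (dE/dt) = (8.85×10^-12)(0.02974)(6.93×10^9) = 1.824×10^-3 A through the full plate area.
For r ≥ R the full I_d is enclosed: B = μ₀ I_d/(2πr) = (4π×10^-7)(1.824×10^-3)/(2π·0.118) = 3.09×10^-9 T.

3.09×10^-9 T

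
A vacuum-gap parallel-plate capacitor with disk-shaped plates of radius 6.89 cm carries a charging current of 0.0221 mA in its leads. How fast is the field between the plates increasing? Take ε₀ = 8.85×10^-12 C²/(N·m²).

1.67×10^8 V/(m·s)

By continuity, I_d in the gap equals the 0.0221 mA flowing in the wire.
Then dE/dt = I_d/(ε₀A) = 1.67×10^8 V/(m·s).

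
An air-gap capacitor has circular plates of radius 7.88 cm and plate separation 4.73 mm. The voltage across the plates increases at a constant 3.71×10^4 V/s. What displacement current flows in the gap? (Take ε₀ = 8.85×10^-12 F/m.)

1.35×10^-6 A

C = ε₀A/d = (8.85×10^-12)(0.01951)/(4.73×10^-3) = 3.650×10^-11 F.
I_d = C dV/dt = (3.650×10^-11)(3.71×10^4) = 1.35×10^-6 A.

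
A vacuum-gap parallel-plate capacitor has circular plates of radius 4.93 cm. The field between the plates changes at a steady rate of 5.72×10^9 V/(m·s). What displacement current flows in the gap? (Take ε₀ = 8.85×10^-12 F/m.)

3.87×10^-4 A

With a uniform field, Φ_E = EA, so I_d = ε₀ A dE/dt = 3.87×10^-4 A.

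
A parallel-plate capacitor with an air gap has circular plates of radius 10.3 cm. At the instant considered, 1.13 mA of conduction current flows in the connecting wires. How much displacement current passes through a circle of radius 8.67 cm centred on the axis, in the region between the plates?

No conduction current crosses the gap, so I_d there equals the 1.13×10^-3 A in the leads.
Through an area πr² the displacement current is I_d·(πr²/πR²) = I_d (r/R)² = 8.01×10^-4 A.

8.01×10^-4 A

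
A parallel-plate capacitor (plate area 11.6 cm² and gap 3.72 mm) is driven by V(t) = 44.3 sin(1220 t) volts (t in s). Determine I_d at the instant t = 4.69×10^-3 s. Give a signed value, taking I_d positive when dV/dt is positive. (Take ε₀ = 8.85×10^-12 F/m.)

1.26×10^-7 A

dV/dt = (44.3)(1220)·cos(5.7218) = 4.575×10^4 V/s.
I_d = C dV/dt with C = ε₀A/d = (8.85×10^-12)(1.16×10^-3)/(3.72×10^-3) = 2.760×10^-12 F, so I_d = (2.760×10^-12)(4.575×10^4) = 1.26×10^-7 A.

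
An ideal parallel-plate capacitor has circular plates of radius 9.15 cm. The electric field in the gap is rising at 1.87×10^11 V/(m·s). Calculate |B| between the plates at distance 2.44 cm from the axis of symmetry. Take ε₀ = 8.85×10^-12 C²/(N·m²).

I_d = ε₀ dΦ_E/dt = ε₀ πR² (dE/dt) = (8.85×10^-12)(0.02630)(1.87×10^11) = 0.04353 A through the full plate area.
An Ampèrian loop of radius r encloses a fraction (r/R)² of I_d. Then B·2πr = μ₀ I_d (r/R)², giving B = μ₀ I_d r/(2πR²) = 2.54×10^-8 T.

2.54×10^-8 T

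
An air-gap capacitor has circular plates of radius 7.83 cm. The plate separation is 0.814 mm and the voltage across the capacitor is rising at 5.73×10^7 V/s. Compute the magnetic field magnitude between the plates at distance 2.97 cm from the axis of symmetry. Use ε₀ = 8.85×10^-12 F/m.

1.16×10^-8 T

With E = V/d, dE/dt = 7.039×10^10 V/(m·s) and πR² = 0.01926 m², giving I_d = ε₀ πR² dE/dt = 0.01200 A.
∮B·dl = μ₀ I_d,enc with I_d,enc = I_d r²/R² = 1.727×10^-3 A; so B = μ₀ I_d,enc/(2πr) = 1.16×10^-8 T.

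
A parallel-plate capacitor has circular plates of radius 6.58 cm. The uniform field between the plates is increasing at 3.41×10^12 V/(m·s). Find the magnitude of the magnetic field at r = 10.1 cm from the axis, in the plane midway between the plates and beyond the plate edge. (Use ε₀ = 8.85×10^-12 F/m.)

8.13×10^-7 T

I_d = ε₀ dΦ_E/dt = ε₀ πR² (dE/dt) = (8.85×10^-12)(0.01360)(3.41×10^12) = 0.4104 A through the full plate area.
Outside the plates the loop encloses all of I_d, so B·2πr = μ₀ I_d and B = 8.13×10^-7 T.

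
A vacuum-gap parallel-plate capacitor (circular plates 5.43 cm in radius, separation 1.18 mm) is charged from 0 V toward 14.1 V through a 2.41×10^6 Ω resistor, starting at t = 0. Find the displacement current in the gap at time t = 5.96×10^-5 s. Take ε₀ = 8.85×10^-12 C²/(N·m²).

4.10×10^-6 A

C = ε₀A/d = (8.85×10^-12)(9.263×10^-3)/(1.18×10^-3) = 6.947×10^-11 F and τ = RC = 1.674×10^-4 s. I_d in the gap equals the RC charging current.
I_d(t) = (V₀/R) e^(−t/τ) = 5.851×10^-6 · e^(−0.3560) = 4.10×10^-6 A.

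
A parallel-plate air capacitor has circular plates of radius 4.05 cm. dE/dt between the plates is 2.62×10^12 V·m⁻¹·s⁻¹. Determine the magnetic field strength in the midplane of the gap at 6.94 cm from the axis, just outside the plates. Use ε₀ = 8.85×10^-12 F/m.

Through the whole plate area (πR² = 5.153×10^-3 m²), I_d = ε₀ πR² dE/dt = 0.1195 A.
For r ≥ R the full I_d is enclosed: B = μ₀ I_d/(2πr) = (4π×10^-7)(0.1195)/(2π·0.0694) = 3.44×10^-7 T.

3.44×10^-7 T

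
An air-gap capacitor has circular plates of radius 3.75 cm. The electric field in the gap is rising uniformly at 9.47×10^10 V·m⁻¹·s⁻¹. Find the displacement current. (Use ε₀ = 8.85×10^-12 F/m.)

3.70×10^-3 A

With a uniform field, Φ_E = EA, so I_d = ε₀ A dE/dt = 3.70×10^-3 A.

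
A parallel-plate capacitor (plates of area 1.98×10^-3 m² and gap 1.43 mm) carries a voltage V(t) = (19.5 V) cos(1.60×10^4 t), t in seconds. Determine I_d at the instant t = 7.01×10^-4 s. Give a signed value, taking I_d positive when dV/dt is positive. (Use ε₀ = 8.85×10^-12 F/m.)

3.73×10^-6 A

dE/dt = (V₀ω/d)·−sin(ωt) with ωt = 11.216 rad: (19.5)(1.60×10^4)(0.9758)/(1.43×10^-3) = 2.129×10^8 V/(m·s).
I_d = ε₀ A dE/dt = (8.85×10^-12)(1.98×10^-3)(2.129×10^8) = 3.73×10^-6 A.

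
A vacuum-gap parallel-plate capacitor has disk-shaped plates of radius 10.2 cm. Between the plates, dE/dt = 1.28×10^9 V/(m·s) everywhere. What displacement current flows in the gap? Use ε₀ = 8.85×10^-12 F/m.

3.70×10^-4 A

I_d = ε₀ A (dE/dt) = (8.85×10^-12)(0.03269 m²)(1.28×10^9) = 3.70×10^-4 A.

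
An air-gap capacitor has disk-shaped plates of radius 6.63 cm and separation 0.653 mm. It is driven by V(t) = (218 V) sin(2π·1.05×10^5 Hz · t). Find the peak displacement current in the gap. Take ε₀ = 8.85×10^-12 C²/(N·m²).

0.0269 A

(dE/dt)_max = V₀ω/d = 2.202×10^11 V/(m·s); ω = 2πf = 6.597×10^5 rad/s.
I_d,max = ε₀ A (dE/dt)_max = (8.85×10^-12)(0.01381)(2.202×10^11) = 0.0269 A.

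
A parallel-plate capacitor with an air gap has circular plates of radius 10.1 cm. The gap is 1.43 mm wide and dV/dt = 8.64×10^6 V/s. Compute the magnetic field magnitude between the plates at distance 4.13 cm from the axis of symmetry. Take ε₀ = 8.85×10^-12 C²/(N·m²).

I_d = C dV/dt with C = ε₀πR²/d = 1.984×10^-10 F, so I_d = (1.984×10^-10)(8.64×10^6) = 1.714×10^-3 A.
∮B·dl = μ₀ I_d,enc with I_d,enc = I_d r²/R² = 2.866×10^-4 A; so B = μ₀ I_d,enc/(2πr) = 1.39×10^-9 T.

1.39×10^-9 T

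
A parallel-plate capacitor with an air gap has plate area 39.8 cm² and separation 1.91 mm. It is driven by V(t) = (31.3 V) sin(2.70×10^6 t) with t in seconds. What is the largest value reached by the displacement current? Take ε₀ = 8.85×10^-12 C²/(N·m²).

1.56×10^-3 A

(dE/dt)_max = V₀ω/d = 4.425×10^10 V/(m·s); ω = 2.70×10^6 rad/s.
I_d,max = ε₀ A (dE/dt)_max = (8.85×10^-12)(3.98×10^-3)(4.425×10^10) = 1.56×10^-3 A.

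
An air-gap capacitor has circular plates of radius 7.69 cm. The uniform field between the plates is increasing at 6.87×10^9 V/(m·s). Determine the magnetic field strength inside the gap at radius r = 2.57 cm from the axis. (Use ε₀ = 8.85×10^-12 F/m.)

9.82×10^-10 T

Through the whole plate area (πR² = 0.01858 m²), I_d = ε₀ πR² dE/dt = 1.130×10^-3 A.
∮B·dl = μ₀ I_d,enc with I_d,enc = I_d r²/R² = 1.262×10^-4 A; so B = μ₀ I_d,enc/(2πr) = 9.82×10^-10 T.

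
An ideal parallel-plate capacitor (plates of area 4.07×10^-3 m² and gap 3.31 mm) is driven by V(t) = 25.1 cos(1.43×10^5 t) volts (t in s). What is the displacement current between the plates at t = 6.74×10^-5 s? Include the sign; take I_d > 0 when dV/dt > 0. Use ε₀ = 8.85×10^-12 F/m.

dE/dt = (V₀ω/d)·−sin(ωt) with ωt = 9.6382 rad: (25.1)(1.43×10^5)(0.2118)/(3.31×10^-3) = 2.297×10^8 V/(m·s).
I_d = ε₀ A dE/dt = (8.85×10^-12)(4.07×10^-3)(2.297×10^8) = 8.27×10^-6 A.

8.27×10^-6 A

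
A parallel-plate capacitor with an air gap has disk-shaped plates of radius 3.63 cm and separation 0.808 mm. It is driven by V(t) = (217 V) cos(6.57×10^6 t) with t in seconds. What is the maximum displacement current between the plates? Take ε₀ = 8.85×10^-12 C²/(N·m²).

0.0646 A

(dE/dt)_max = V₀ω/d = 1.764×10^12 V/(m·s); ω = 6.57×10^6 rad/s.
I_d,max = ε₀ A (dE/dt)_max = (8.85×10^-12)(4.140×10^-3)(1.764×10^12) = 0.0646 A.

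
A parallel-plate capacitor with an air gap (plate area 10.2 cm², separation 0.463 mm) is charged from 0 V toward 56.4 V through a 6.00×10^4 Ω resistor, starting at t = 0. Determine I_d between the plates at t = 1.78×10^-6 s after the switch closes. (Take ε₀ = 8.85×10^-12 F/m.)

C = ε₀A/d = (8.85×10^-12)(1.02×10^-3)/(4.63×10^-4) = 1.950×10^-11 F and τ = RC = 1.170×10^-6 s. I_d in the gap equals the RC charging current.
I_d(t) = (V₀/R) e^(−t/τ) = 9.400×10^-4 · e^(−1.521) = 2.05×10^-4 A.

2.05×10^-4 A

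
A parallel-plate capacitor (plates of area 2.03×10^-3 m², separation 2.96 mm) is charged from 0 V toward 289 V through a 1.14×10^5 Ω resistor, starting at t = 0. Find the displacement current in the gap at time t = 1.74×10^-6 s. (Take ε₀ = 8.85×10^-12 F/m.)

2.05×10^-4 A

With C = ε₀A/d = (8.85×10^-12)(2.03×10^-3)/(2.96×10^-3) = 6.069×10^-12 F, the time constant is τ = RC = 6.919×10^-7 s, so t/τ = 2.515 and e^(−t/τ) = 0.08086.
I_d = I_cond = (V₀/R) e^(−t/τ) = (2.535×10^-3)(0.08086) = 2.05×10^-4 A.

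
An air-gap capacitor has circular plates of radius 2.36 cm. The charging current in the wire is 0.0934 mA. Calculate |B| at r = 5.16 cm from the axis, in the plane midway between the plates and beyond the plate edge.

3.62×10^-10 T

Between the plates the displacement current equals the wire current: I_d = 0.0934 mA = 9.34×10^-5 A.
With r > R the enclosed displacement current is the full I_d; B = μ₀ I_d / (2πr) = 3.62×10^-10 T.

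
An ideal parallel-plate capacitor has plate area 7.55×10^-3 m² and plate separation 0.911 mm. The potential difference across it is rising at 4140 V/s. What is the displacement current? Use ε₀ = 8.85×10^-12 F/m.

The displacement current equals the charging current C dV/dt. With C = ε₀A/d = (8.85×10^-12)(7.55×10^-3)/(9.11×10^-4) = 7.335×10^-11 F, I_d = (7.335×10^-11)(4140) = 3.04×10^-7 A.

3.04×10^-7 A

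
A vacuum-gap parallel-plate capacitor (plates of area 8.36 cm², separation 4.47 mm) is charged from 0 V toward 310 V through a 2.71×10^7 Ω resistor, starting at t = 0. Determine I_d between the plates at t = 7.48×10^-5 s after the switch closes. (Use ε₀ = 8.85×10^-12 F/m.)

2.16×10^-6 A

With C = ε₀A/d = (8.85×10^-12)(8.36×10^-4)/(4.47×10^-3) = 1.655×10^-12 F, the time constant is τ = RC = 4.485×10^-5 s, so t/τ = 1.668 and e^(−t/τ) = 0.1886.
I_d = I_cond = (V₀/R) e^(−t/τ) = (1.144×10^-5)(0.1886) = 2.16×10^-6 A.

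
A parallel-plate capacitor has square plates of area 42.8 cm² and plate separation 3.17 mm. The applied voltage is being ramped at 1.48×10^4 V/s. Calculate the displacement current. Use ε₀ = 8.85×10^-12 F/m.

1.77×10^-7 A

The field between the plates is E = V/d, so dE/dt = (1.48×10^4)/(3.17×10^-3 m) = 4.669×10^6 V/(m·s).
I_d = ε₀ A (dE/dt) = (8.85×10^-12)(4.28×10^-3)(4.669×10^6) = 1.77×10^-7 A.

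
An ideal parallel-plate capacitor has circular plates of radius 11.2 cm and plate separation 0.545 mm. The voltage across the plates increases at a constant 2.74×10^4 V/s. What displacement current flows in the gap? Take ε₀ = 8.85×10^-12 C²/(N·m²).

The displacement current equals the charging current C dV/dt. With C = ε₀A/d = (8.85×10^-12)(0.03941)/(5.45×10^-4) = 6.400×10^-10 F, I_d = (6.400×10^-10)(2.74×10^4) = 1.75×10^-5 A.

1.75×10^-5 A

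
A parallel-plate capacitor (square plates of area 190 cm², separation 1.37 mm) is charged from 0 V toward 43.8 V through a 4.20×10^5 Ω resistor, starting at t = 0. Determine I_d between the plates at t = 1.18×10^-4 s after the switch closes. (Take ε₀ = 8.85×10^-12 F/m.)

1.06×10^-5 A

C = ε₀A/d = (8.85×10^-12)(0.0190)/(1.37×10^-3) = 1.227×10^-10 F and τ = RC = 5.153×10^-5 s. I_d in the gap equals the RC charging current.
I_d(t) = (V₀/R) e^(−t/τ) = 1.043×10^-4 · e^(−2.290) = 1.06×10^-5 A.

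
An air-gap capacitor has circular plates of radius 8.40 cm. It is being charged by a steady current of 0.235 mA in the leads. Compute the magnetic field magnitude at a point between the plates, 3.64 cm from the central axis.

2.42×10^-10 T

By continuity the displacement current in the gap matches the conduction current: I_d = 2.35×10^-4 A.
An Ampèrian loop of radius r encloses a fraction (r/R)² of I_d. Then B·2πr = μ₀ I_d (r/R)², giving B = μ₀ I_d r/(2πR²) = 2.42×10^-10 T.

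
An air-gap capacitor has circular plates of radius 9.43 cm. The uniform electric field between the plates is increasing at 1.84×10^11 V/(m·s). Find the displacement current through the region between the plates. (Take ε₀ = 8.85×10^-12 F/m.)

0.0455 A

I_d = ε₀ A (dE/dt) = (8.85×10^-12)(0.02794 m²)(1.84×10^11) = 0.0455 A.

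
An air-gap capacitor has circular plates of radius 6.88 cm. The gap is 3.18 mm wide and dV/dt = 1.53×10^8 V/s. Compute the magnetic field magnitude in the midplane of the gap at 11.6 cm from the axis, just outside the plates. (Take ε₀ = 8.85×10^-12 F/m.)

I_d = C dV/dt with C = ε₀πR²/d = 4.138×10^-11 F, so I_d = (4.138×10^-11)(1.53×10^8) = 6.331×10^-3 A.
For r ≥ R the full I_d is enclosed: B = μ₀ I_d/(2πr) = (4π×10^-7)(6.331×10^-3)/(2π·0.116) = 1.09×10^-8 T.

1.09×10^-8 T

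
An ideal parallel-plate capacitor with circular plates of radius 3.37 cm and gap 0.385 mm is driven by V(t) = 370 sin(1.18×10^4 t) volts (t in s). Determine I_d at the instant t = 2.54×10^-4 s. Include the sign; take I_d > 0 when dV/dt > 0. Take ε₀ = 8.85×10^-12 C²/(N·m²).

C = ε₀A/d = (8.85×10^-12)(3.568×10^-3)/(3.85×10^-4) = 8.202×10^-11 F. dV/dt = V₀ω·cos(ωt); at ωt = 2.9972 rad this factor is -0.9896.
I_d = C dV/dt = (8.202×10^-11)(370)(1.18×10^4)(-0.9896) = -3.54×10^-4 A.

-3.54×10^-4 A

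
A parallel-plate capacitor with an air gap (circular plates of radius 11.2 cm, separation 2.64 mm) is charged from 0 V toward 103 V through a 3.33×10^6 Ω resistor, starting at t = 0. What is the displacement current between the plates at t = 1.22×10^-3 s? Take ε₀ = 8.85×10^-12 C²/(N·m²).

1.93×10^-6 A

With C = ε₀A/d = (8.85×10^-12)(0.03941)/(2.64×10^-3) = 1.321×10^-10 F, the time constant is τ = RC = 4.399×10^-4 s, so t/τ = 2.773 and e^(−t/τ) = 0.06247.
I_d = I_cond = (V₀/R) e^(−t/τ) = (3.093×10^-5)(0.06247) = 1.93×10^-6 A.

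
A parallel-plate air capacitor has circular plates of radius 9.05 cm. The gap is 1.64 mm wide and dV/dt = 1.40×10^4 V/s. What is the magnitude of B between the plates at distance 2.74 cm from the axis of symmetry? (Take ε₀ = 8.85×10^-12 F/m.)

1.30×10^-12 T

With E = V/d, dE/dt = 8.537×10^6 V/(m·s) and πR² = 0.02573 m², giving I_d = ε₀ πR² dE/dt = 1.944×10^-6 A.
An Ampèrian loop of radius r encloses a fraction (r/R)² of I_d. Then B·2πr = μ₀ I_d (r/R)², giving B = μ₀ I_d r/(2πR²) = 1.30×10^-12 T.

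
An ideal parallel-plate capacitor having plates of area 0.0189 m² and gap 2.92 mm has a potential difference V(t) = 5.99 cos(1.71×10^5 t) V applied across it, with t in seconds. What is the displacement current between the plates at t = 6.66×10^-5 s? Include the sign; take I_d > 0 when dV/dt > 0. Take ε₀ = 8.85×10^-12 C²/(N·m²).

C = ε₀A/d = (8.85×10^-12)(0.0189)/(2.92×10^-3) = 5.728×10^-11 F. dV/dt = V₀ω·−sin(ωt); at ωt = 11.3886 rad this factor is 0.9238.
I_d = C dV/dt = (5.728×10^-11)(5.99)(1.71×10^5)(0.9238) = 5.42×10^-5 A.

5.42×10^-5 A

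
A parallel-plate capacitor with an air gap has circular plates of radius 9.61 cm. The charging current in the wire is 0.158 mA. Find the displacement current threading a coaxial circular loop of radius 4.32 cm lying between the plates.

3.19×10^-5 A

By continuity the displacement current in the gap matches the conduction current: I_d = 1.58×10^-4 A.
Through an area πr² the displacement current is I_d·(πr²/πR²) = I_d (r/R)² = 3.19×10^-5 A.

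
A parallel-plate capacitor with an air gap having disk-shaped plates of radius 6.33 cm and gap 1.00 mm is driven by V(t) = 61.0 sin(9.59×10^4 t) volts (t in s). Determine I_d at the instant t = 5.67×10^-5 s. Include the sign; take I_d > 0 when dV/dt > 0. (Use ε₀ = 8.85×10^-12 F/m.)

C = ε₀A/d = (8.85×10^-12)(0.01259)/(1.00×10^-3) = 1.114×10^-10 F. dV/dt = V₀ω·cos(ωt); at ωt = 5.43753 rad this factor is 0.6632.
I_d = C dV/dt = (1.114×10^-10)(61.0)(9.59×10^4)(0.6632) = 4.32×10^-4 A.

4.32×10^-4 A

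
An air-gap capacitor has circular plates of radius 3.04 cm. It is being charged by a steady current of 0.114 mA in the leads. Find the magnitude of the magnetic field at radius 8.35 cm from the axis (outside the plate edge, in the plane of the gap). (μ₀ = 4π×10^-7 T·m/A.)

2.73×10^-10 T

No conduction current crosses the gap, so I_d there equals the 1.14×10^-4 A in the leads.
With r > R the enclosed displacement current is the full I_d; B = μ₀ I_d / (2πr) = 2.73×10^-10 T.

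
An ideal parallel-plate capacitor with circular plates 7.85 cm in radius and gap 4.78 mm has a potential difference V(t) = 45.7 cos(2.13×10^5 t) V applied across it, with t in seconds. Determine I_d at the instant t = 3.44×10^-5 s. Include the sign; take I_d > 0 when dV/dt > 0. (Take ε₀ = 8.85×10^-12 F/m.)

-3.02×10^-4 A

dV/dt = (45.7)(2.13×10^5)·−sin(7.3272) = -8.414×10^6 V/s.
I_d = C dV/dt with C = ε₀A/d = (8.85×10^-12)(0.01936)/(4.78×10^-3) = 3.584×10^-11 F, so I_d = (3.584×10^-11)(-8.414×10^6) = -3.02×10^-4 A.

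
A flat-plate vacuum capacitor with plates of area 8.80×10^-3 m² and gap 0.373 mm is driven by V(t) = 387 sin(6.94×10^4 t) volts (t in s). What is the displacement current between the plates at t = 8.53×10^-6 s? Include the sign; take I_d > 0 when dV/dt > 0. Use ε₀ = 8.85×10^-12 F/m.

C = ε₀A/d = (8.85×10^-12)(8.80×10^-3)/(3.73×10^-4) = 2.088×10^-10 F. dV/dt = V₀ω·cos(ωt); at ωt = 0.591982 rad this factor is 0.8298.
I_d = C dV/dt = (2.088×10^-10)(387)(6.94×10^4)(0.8298) = 4.65×10^-3 A.

4.65×10^-3 A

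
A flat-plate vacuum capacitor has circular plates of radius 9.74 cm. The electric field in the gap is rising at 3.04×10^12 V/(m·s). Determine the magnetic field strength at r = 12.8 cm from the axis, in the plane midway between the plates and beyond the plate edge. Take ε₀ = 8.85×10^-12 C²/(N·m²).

1.25×10^-6 T

I_d = ε₀ dΦ_E/dt = ε₀ πR² (dE/dt) = (8.85×10^-12)(0.02980)(3.04×10^12) = 0.8017 A through the full plate area.
With r > R the enclosed displacement current is the full I_d; B = μ₀ I_d / (2πr) = 1.25×10^-6 T.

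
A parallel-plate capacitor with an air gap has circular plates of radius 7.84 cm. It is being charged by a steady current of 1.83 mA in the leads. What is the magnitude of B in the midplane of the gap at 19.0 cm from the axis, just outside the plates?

1.93×10^-9 T

Between the plates the displacement current equals the wire current: I_d = 1.83 mA = 1.83×10^-3 A.
Outside the plates the loop encloses all of I_d, so B·2πr = μ₀ I_d and B = 1.93×10^-9 T.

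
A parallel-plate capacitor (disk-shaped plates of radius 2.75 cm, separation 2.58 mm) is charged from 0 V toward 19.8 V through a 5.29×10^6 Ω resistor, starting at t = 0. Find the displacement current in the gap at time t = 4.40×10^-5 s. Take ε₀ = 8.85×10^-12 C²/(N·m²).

With C = ε₀A/d = (8.85×10^-12)(2.376×10^-3)/(2.58×10^-3) = 8.150×10^-12 F, the time constant is τ = RC = 4.311×10^-5 s, so t/τ = 1.021 and e^(−t/τ) = 0.3602.
I_d = I_cond = (V₀/R) e^(−t/τ) = (3.743×10^-6)(0.3602) = 1.35×10^-6 A.

1.35×10^-6 A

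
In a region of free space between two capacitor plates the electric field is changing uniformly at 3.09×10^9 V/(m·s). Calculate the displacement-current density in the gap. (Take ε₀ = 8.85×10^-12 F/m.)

0.0273 A/m²

J_d = ε₀ dE/dt = (8.85×10^-12)(3.09×10^9) = 0.0273 A/m².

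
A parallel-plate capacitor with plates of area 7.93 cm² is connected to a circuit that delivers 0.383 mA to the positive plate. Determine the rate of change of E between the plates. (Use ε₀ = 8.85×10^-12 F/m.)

Charge continuity gives I_d = I = 3.83×10^-4 A between the plates.
Since I_d = ε₀ A dE/dt, dE/dt = I_d/(ε₀A) = (3.83×10^-4)/((8.85×10^-12)(7.93×10^-4)) = 5.46×10^10 V/(m·s).

5.46×10^10 V/(m·s)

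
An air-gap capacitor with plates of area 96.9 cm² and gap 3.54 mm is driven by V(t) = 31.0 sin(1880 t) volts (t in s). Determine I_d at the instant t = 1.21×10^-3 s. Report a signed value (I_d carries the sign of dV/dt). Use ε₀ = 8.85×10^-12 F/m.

-9.14×10^-7 A

C = ε₀A/d = (8.85×10^-12)(9.69×10^-3)/(3.54×10^-3) = 2.423×10^-11 F. dV/dt = V₀ω·cos(ωt); at ωt = 2.2748 rad this factor is -0.6473.
I_d = C dV/dt = (2.423×10^-11)(31.0)(1880)(-0.6473) = -9.14×10^-7 A.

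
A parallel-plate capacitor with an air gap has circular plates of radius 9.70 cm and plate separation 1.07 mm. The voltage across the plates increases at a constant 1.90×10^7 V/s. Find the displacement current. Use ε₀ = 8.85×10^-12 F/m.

4.65×10^-3 A

The displacement current equals the charging current C dV/dt. With C = ε₀A/d = (8.85×10^-12)(0.02956)/(1.07×10^-3) = 2.445×10^-10 F, I_d = (2.445×10^-10)(1.90×10^7) = 4.65×10^-3 A.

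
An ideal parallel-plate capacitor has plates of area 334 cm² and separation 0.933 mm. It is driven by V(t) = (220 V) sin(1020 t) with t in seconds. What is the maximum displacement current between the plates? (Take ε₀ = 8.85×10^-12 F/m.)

7.11×10^-5 A

C = ε₀A/d = (8.85×10^-12)(0.0334)/(9.33×10^-4) = 3.168×10^-10 F; ω = 1020 rad/s.
I_d = C dV/dt, so |I_d|_max = C V₀ ω = (3.168×10^-10)(220)(1020) = 7.11×10^-5 A.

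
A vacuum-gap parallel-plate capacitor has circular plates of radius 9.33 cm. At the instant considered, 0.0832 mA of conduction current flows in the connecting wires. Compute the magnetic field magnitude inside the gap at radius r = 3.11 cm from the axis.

By continuity the displacement current in the gap matches the conduction current: I_d = 8.32×10^-5 A.
For r < R the Ampère–Maxwell law gives B(2πr) = μ₀ I_d (r²/R²), so B = μ₀ I_d r/(2πR²) = (4π×10^-7)(8.32×10^-5)(0.0311)/(2π·0.0933²) = 5.94×10^-11 T.

5.94×10^-11 T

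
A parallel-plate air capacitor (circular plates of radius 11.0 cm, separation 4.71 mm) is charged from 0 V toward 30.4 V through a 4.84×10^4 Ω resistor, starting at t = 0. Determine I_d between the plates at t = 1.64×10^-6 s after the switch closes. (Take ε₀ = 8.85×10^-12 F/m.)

C = ε₀A/d = (8.85×10^-12)(0.03801)/(4.71×10^-3) = 7.142×10^-11 F, so τ = RC = 3.457×10^-6 s.
The conduction current is I(t) = (V₀/R) e^(−t/τ), and the displacement current between the plates equals it.
t/τ = 0.4744; I_d = (30.4/4.84×10^4) · e^(−0.4744) = (6.281×10^-4)(0.6223) = 3.91×10^-4 A.

3.91×10^-4 A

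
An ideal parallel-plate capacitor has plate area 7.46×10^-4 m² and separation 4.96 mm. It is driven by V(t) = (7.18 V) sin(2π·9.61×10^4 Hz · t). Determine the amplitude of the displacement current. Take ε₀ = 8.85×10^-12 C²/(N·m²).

5.77×10^-6 A

C = ε₀A/d = (8.85×10^-12)(7.46×10^-4)/(4.96×10^-3) = 1.331×10^-12 F; ω = 2πf = 6.038×10^5 rad/s.
I_d = C dV/dt, so |I_d|_max = C V₀ ω = (1.331×10^-12)(7.18)(6.038×10^5) = 5.77×10^-6 A.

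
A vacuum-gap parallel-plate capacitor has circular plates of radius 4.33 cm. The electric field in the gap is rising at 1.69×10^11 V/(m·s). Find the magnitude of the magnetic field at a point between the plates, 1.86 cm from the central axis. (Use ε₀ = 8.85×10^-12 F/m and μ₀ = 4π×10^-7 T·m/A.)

Total displacement current: I_d = ε₀(πR²)(dE/dt) = (8.85×10^-12)(5.890×10^-3)(1.69×10^11) = 8.809×10^-3 A.
For r < R the Ampère–Maxwell law gives B(2πr) = μ₀ I_d (r²/R²), so B = μ₀ I_d r/(2πR²) = (4π×10^-7)(8.809×10^-3)(0.0186)/(2π·0.0433²) = 1.75×10^-8 T.

1.75×10^-8 T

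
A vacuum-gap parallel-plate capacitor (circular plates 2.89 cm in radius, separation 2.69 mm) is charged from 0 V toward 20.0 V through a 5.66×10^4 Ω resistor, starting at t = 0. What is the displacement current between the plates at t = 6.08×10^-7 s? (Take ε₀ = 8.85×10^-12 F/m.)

C = ε₀A/d = (8.85×10^-12)(2.624×10^-3)/(2.69×10^-3) = 8.633×10^-12 F, so τ = RC = 4.886×10^-7 s.
The conduction current is I(t) = (V₀/R) e^(−t/τ), and the displacement current between the plates equals it.
t/τ = 1.244; I_d = (20.0/5.66×10^4) · e^(−1.244) = (3.534×10^-4)(0.2882) = 1.02×10^-4 A.

1.02×10^-4 A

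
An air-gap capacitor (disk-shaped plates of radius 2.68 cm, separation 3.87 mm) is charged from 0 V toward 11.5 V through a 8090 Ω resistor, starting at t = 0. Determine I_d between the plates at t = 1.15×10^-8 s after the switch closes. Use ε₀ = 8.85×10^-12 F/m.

1.08×10^-3 A

With C = ε₀A/d = (8.85×10^-12)(2.256×10^-3)/(3.87×10^-3) = 5.159×10^-12 F, the time constant is τ = RC = 4.174×10^-8 s, so t/τ = 0.2755 and e^(−t/τ) = 0.7592.
I_d = I_cond = (V₀/R) e^(−t/τ) = (1.422×10^-3)(0.7592) = 1.08×10^-3 A.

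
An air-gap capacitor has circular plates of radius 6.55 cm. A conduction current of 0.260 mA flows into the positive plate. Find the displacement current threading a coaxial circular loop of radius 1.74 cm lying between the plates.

1.83×10^-5 A

Between the plates the displacement current equals the wire current: I_d = 0.260 mA = 2.60×10^-4 A.
Since J_d is uniform, the enclosed fraction is (r/R)² = 0.07057, giving I_d,enc = 1.83×10^-5 A.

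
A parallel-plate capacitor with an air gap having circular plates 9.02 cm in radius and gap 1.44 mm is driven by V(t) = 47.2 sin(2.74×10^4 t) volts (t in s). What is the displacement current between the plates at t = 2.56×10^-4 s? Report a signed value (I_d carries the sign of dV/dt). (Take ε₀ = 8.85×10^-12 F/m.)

1.51×10^-4 A

C = ε₀A/d = (8.85×10^-12)(0.02556)/(1.44×10^-3) = 1.571×10^-10 F. dV/dt = V₀ω·cos(ωt); at ωt = 7.0144 rad this factor is 0.7444.
I_d = C dV/dt = (1.571×10^-10)(47.2)(2.74×10^4)(0.7444) = 1.51×10^-4 A.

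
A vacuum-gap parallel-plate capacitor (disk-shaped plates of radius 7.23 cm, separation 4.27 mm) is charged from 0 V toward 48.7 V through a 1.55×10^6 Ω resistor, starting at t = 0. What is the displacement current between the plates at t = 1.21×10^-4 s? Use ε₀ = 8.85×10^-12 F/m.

C = ε₀A/d = (8.85×10^-12)(0.01642)/(4.27×10^-3) = 3.403×10^-11 F, so τ = RC = 5.275×10^-5 s.
The conduction current is I(t) = (V₀/R) e^(−t/τ), and the displacement current between the plates equals it.
t/τ = 2.294; I_d = (48.7/1.55×10^6) · e^(−2.294) = (3.142×10^-5)(0.1009) = 3.17×10^-6 A.

3.17×10^-6 A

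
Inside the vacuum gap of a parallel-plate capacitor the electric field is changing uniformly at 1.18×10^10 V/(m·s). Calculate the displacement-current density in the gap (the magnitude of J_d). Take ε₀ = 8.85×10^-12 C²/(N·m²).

J_d = ε₀ dE/dt = (8.85×10^-12)(1.18×10^10) = 0.104 A/m².

0.104 A/m²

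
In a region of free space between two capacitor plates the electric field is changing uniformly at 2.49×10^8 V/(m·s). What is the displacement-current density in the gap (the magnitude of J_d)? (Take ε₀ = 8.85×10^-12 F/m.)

J_d = ε₀ dE/dt = (8.85×10^-12)(2.49×10^8) = 2.20×10^-3 A/m².

2.20×10^-3 A/m²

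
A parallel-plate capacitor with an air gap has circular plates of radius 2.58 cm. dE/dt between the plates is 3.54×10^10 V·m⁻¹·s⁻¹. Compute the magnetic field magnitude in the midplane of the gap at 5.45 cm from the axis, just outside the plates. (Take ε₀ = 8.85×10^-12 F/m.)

2.40×10^-9 T

I_d = ε₀ dΦ_E/dt = ε₀ πR² (dE/dt) = (8.85×10^-12)(2.091×10^-3)(3.54×10^10) = 6.551×10^-4 A through the full plate area.
With r > R the enclosed displacement current is the full I_d; B = μ₀ I_d / (2πr) = 2.40×10^-9 T.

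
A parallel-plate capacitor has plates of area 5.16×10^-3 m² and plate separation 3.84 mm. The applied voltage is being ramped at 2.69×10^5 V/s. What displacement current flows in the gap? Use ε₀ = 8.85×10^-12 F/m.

3.20×10^-6 A

The displacement current equals the charging current C dV/dt. With C = ε₀A/d = (8.85×10^-12)(5.16×10^-3)/(3.84×10^-3) = 1.189×10^-11 F, I_d = (1.189×10^-11)(2.69×10^5) = 3.20×10^-6 A.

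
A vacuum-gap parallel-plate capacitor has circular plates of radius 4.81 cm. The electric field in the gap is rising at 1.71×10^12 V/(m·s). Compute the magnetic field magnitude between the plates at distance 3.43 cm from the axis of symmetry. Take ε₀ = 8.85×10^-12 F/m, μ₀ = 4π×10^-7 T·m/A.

3.26×10^-7 T

Through the whole plate area (πR² = 7.268×10^-3 m²), I_d = ε₀ πR² dE/dt = 0.1100 A.
An Ampèrian loop of radius r encloses a fraction (r/R)² of I_d. Then B·2πr = μ₀ I_d (r/R)², giving B = μ₀ I_d r/(2πR²) = 3.26×10^-7 T.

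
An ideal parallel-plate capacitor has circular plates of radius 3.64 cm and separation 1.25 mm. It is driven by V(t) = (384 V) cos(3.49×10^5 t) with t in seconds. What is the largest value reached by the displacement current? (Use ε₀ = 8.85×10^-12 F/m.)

3.95×10^-3 A

The displacement current equals the conduction current C dV/dt, which peaks at C V₀ ω.
With C = ε₀A/d = (8.85×10^-12)(4.162×10^-3)/(1.25×10^-3) = 2.947×10^-11 F and ω = 3.49×10^5 rad/s, I_d,max = (2.947×10^-11)(384)(3.49×10^5) = 3.95×10^-3 A.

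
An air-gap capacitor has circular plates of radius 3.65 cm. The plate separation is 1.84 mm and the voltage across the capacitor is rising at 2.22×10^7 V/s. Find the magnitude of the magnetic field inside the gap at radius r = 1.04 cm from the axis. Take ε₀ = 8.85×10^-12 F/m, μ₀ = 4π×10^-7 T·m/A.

dE/dt = (dV/dt)/d = 1.207×10^10 V/(m·s); I_d = ε₀(πR²)(dE/dt) = (8.85×10^-12)(4.185×10^-3)(1.207×10^10) = 4.470×10^-4 A.
∮B·dl = μ₀ I_d,enc with I_d,enc = I_d r²/R² = 3.629×10^-5 A; so B = μ₀ I_d,enc/(2πr) = 6.98×10^-10 T.

6.98×10^-10 T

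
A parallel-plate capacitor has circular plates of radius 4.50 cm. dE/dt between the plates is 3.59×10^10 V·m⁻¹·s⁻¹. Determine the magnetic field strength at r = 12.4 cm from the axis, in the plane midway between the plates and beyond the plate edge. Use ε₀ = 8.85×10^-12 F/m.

I_d = ε₀ dΦ_E/dt = ε₀ πR² (dE/dt) = (8.85×10^-12)(6.362×10^-3)(3.59×10^10) = 2.021×10^-3 A through the full plate area.
For r ≥ R the full I_d is enclosed: B = μ₀ I_d/(2πr) = (4π×10^-7)(2.021×10^-3)/(2π·0.124) = 3.26×10^-9 T.

3.26×10^-9 T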